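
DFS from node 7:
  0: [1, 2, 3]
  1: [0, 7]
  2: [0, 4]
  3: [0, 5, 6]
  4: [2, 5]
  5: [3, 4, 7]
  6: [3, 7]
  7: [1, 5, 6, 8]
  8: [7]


Visit 7, push [8, 6, 5, 1]
Visit 1, push [0]
Visit 0, push [3, 2]
Visit 2, push [4]
Visit 4, push [5]
Visit 5, push [3]
Visit 3, push [6]
Visit 6, push []
Visit 8, push []

DFS order: [7, 1, 0, 2, 4, 5, 3, 6, 8]


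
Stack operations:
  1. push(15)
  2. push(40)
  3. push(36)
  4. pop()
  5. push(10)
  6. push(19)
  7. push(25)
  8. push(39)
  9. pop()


push(15) -> [15]
push(40) -> [15, 40]
push(36) -> [15, 40, 36]
pop()->36, [15, 40]
push(10) -> [15, 40, 10]
push(19) -> [15, 40, 10, 19]
push(25) -> [15, 40, 10, 19, 25]
push(39) -> [15, 40, 10, 19, 25, 39]
pop()->39, [15, 40, 10, 19, 25]

Final stack: [15, 40, 10, 19, 25]


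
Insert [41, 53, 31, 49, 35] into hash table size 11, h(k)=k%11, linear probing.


Insert 41: h=8 -> slot 8
Insert 53: h=9 -> slot 9
Insert 31: h=9, 1 probes -> slot 10
Insert 49: h=5 -> slot 5
Insert 35: h=2 -> slot 2

Table: [None, None, 35, None, None, 49, None, None, 41, 53, 31]


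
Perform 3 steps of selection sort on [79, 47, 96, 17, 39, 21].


Initial: [79, 47, 96, 17, 39, 21]
Step 1: min=17 at 3
  Swap: [17, 47, 96, 79, 39, 21]
Step 2: min=21 at 5
  Swap: [17, 21, 96, 79, 39, 47]
Step 3: min=39 at 4
  Swap: [17, 21, 39, 79, 96, 47]

After 3 steps: [17, 21, 39, 79, 96, 47]


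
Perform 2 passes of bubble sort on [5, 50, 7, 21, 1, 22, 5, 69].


Initial: [5, 50, 7, 21, 1, 22, 5, 69]
Pass 1: [5, 7, 21, 1, 22, 5, 50, 69] (5 swaps)
Pass 2: [5, 7, 1, 21, 5, 22, 50, 69] (2 swaps)

After 2 passes: [5, 7, 1, 21, 5, 22, 50, 69]


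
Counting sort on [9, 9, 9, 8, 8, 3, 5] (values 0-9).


Input: [9, 9, 9, 8, 8, 3, 5]
Counts: [0, 0, 0, 1, 0, 1, 0, 0, 2, 3]

Sorted: [3, 5, 8, 8, 9, 9, 9]


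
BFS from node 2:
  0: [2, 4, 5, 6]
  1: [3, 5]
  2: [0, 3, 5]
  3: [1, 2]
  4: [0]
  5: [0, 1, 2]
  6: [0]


Visit 2, enqueue [0, 3, 5]
Visit 0, enqueue [4, 6]
Visit 3, enqueue [1]
Visit 5, enqueue []
Visit 4, enqueue []
Visit 6, enqueue []
Visit 1, enqueue []

BFS order: [2, 0, 3, 5, 4, 6, 1]


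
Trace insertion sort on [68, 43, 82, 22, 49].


Initial: [68, 43, 82, 22, 49]
Insert 43: [43, 68, 82, 22, 49]
Insert 82: [43, 68, 82, 22, 49]
Insert 22: [22, 43, 68, 82, 49]
Insert 49: [22, 43, 49, 68, 82]

Sorted: [22, 43, 49, 68, 82]


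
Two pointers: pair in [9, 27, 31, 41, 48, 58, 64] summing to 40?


lo=0(9)+hi=6(64)=73
lo=0(9)+hi=5(58)=67
lo=0(9)+hi=4(48)=57
lo=0(9)+hi=3(41)=50
lo=0(9)+hi=2(31)=40

Yes: 9+31=40


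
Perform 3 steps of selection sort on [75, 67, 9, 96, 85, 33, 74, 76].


Initial: [75, 67, 9, 96, 85, 33, 74, 76]
Step 1: min=9 at 2
  Swap: [9, 67, 75, 96, 85, 33, 74, 76]
Step 2: min=33 at 5
  Swap: [9, 33, 75, 96, 85, 67, 74, 76]
Step 3: min=67 at 5
  Swap: [9, 33, 67, 96, 85, 75, 74, 76]

After 3 steps: [9, 33, 67, 96, 85, 75, 74, 76]


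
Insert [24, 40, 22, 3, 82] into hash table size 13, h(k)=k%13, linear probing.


Insert 24: h=11 -> slot 11
Insert 40: h=1 -> slot 1
Insert 22: h=9 -> slot 9
Insert 3: h=3 -> slot 3
Insert 82: h=4 -> slot 4

Table: [None, 40, None, 3, 82, None, None, None, None, 22, None, 24, None]


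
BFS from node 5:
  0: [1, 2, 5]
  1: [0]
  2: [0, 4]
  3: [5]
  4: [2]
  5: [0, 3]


Visit 5, enqueue [0, 3]
Visit 0, enqueue [1, 2]
Visit 3, enqueue []
Visit 1, enqueue []
Visit 2, enqueue [4]
Visit 4, enqueue []

BFS order: [5, 0, 3, 1, 2, 4]


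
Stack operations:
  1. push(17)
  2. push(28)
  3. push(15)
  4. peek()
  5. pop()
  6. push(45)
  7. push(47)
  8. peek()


push(17) -> [17]
push(28) -> [17, 28]
push(15) -> [17, 28, 15]
peek()->15
pop()->15, [17, 28]
push(45) -> [17, 28, 45]
push(47) -> [17, 28, 45, 47]
peek()->47

Final stack: [17, 28, 45, 47]


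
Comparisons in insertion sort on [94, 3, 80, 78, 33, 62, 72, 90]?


Algorithm: insertion sort
Input: [94, 3, 80, 78, 33, 62, 72, 90]
Sorted: [3, 33, 62, 72, 78, 80, 90, 94]

20


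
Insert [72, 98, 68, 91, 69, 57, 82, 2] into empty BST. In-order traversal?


Insert 72: root
Insert 98: R from 72
Insert 68: L from 72
Insert 91: R from 72 -> L from 98
Insert 69: L from 72 -> R from 68
Insert 57: L from 72 -> L from 68
Insert 82: R from 72 -> L from 98 -> L from 91
Insert 2: L from 72 -> L from 68 -> L from 57

In-order: [2, 57, 68, 69, 72, 82, 91, 98]


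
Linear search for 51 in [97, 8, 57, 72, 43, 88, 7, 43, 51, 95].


i=0: 97!=51
i=1: 8!=51
i=2: 57!=51
i=3: 72!=51
i=4: 43!=51
i=5: 88!=51
i=6: 7!=51
i=7: 43!=51
i=8: 51==51 found!

Found at 8, 9 comps


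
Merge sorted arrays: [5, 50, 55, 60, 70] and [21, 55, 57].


Take 5 from A
Take 21 from B
Take 50 from A
Take 55 from A
Take 55 from B
Take 57 from B

Merged: [5, 21, 50, 55, 55, 57, 60, 70]


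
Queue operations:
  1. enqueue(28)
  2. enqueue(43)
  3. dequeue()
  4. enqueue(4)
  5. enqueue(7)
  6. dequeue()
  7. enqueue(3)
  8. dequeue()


enqueue(28) -> [28]
enqueue(43) -> [28, 43]
dequeue()->28, [43]
enqueue(4) -> [43, 4]
enqueue(7) -> [43, 4, 7]
dequeue()->43, [4, 7]
enqueue(3) -> [4, 7, 3]
dequeue()->4, [7, 3]

Final queue: [7, 3]


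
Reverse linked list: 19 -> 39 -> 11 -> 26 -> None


Step 1: curr=19, set curr.next=prev(None) | reversed so far: 19
Step 2: curr=39, set curr.next=prev(19) | reversed so far: 39 -> 19
Step 3: curr=11, set curr.next=prev(39) | reversed so far: 11 -> 39 -> 19
Step 4: curr=26, set curr.next=prev(11) | reversed so far: 26 -> 11 -> 39 -> 19

26 -> 11 -> 39 -> 19 -> None


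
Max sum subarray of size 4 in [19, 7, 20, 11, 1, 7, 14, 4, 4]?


[0:4]: 57
[1:5]: 39
[2:6]: 39
[3:7]: 33
[4:8]: 26
[5:9]: 29

Max: 57 at [0:4]


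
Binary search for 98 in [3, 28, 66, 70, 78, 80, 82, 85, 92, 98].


Step 1: lo=0, hi=9, mid=4, val=78
Step 2: lo=5, hi=9, mid=7, val=85
Step 3: lo=8, hi=9, mid=8, val=92
Step 4: lo=9, hi=9, mid=9, val=98

Found at index 9


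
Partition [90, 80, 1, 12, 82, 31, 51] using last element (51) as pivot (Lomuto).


Pivot: 51
  1 <= 51: swap -> [1, 80, 90, 12, 82, 31, 51]
  12 <= 51: swap -> [1, 12, 90, 80, 82, 31, 51]
  31 <= 51: swap -> [1, 12, 31, 80, 82, 90, 51]
Place pivot at 3: [1, 12, 31, 51, 82, 90, 80]

Partitioned: [1, 12, 31, 51, 82, 90, 80]


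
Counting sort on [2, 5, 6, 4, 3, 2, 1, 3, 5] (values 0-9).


Input: [2, 5, 6, 4, 3, 2, 1, 3, 5]
Counts: [0, 1, 2, 2, 1, 2, 1, 0, 0, 0]

Sorted: [1, 2, 2, 3, 3, 4, 5, 5, 6]


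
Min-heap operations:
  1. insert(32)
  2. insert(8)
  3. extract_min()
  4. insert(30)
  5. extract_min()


insert(32) -> [32]
insert(8) -> [8, 32]
extract_min()->8, [32]
insert(30) -> [30, 32]
extract_min()->30, [32]

Final heap: [32]


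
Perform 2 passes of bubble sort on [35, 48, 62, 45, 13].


Initial: [35, 48, 62, 45, 13]
Pass 1: [35, 48, 45, 13, 62] (2 swaps)
Pass 2: [35, 45, 13, 48, 62] (2 swaps)

After 2 passes: [35, 45, 13, 48, 62]


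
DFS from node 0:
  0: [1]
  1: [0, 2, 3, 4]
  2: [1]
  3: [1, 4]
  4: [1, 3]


Visit 0, push [1]
Visit 1, push [4, 3, 2]
Visit 2, push []
Visit 3, push [4]
Visit 4, push []

DFS order: [0, 1, 2, 3, 4]


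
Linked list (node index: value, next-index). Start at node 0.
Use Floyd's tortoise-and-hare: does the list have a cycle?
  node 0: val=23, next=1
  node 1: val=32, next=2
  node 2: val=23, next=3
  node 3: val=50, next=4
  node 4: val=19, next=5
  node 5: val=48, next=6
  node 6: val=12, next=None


Floyd's tortoise (slow, +1) and hare (fast, +2):
  init: slow=0, fast=0
  step 1: slow=1, fast=2
  step 2: slow=2, fast=4
  step 3: slow=3, fast=6
  step 4: fast -> None, no cycle

Cycle: no


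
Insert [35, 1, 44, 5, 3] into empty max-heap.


Insert 35: [35]
Insert 1: [35, 1]
Insert 44: [44, 1, 35]
Insert 5: [44, 5, 35, 1]
Insert 3: [44, 5, 35, 1, 3]

Final heap: [44, 5, 35, 1, 3]


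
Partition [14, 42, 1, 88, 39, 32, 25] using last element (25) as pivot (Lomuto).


Pivot: 25
  14 <= 25: advance i (no swap)
  1 <= 25: swap -> [14, 1, 42, 88, 39, 32, 25]
Place pivot at 2: [14, 1, 25, 88, 39, 32, 42]

Partitioned: [14, 1, 25, 88, 39, 32, 42]


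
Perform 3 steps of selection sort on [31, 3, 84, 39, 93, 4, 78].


Initial: [31, 3, 84, 39, 93, 4, 78]
Step 1: min=3 at 1
  Swap: [3, 31, 84, 39, 93, 4, 78]
Step 2: min=4 at 5
  Swap: [3, 4, 84, 39, 93, 31, 78]
Step 3: min=31 at 5
  Swap: [3, 4, 31, 39, 93, 84, 78]

After 3 steps: [3, 4, 31, 39, 93, 84, 78]


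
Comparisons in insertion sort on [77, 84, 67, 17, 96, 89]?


Algorithm: insertion sort
Input: [77, 84, 67, 17, 96, 89]
Sorted: [17, 67, 77, 84, 89, 96]

9


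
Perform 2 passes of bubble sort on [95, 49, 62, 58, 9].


Initial: [95, 49, 62, 58, 9]
Pass 1: [49, 62, 58, 9, 95] (4 swaps)
Pass 2: [49, 58, 9, 62, 95] (2 swaps)

After 2 passes: [49, 58, 9, 62, 95]


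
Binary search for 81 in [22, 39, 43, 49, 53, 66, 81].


Step 1: lo=0, hi=6, mid=3, val=49
Step 2: lo=4, hi=6, mid=5, val=66
Step 3: lo=6, hi=6, mid=6, val=81

Found at index 6


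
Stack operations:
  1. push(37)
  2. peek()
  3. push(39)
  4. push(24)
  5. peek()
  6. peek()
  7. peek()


push(37) -> [37]
peek()->37
push(39) -> [37, 39]
push(24) -> [37, 39, 24]
peek()->24
peek()->24
peek()->24

Final stack: [37, 39, 24]


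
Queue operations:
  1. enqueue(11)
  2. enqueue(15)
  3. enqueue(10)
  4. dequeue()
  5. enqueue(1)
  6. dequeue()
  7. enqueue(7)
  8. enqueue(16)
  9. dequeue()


enqueue(11) -> [11]
enqueue(15) -> [11, 15]
enqueue(10) -> [11, 15, 10]
dequeue()->11, [15, 10]
enqueue(1) -> [15, 10, 1]
dequeue()->15, [10, 1]
enqueue(7) -> [10, 1, 7]
enqueue(16) -> [10, 1, 7, 16]
dequeue()->10, [1, 7, 16]

Final queue: [1, 7, 16]


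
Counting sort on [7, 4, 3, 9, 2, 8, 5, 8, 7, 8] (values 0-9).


Input: [7, 4, 3, 9, 2, 8, 5, 8, 7, 8]
Counts: [0, 0, 1, 1, 1, 1, 0, 2, 3, 1]

Sorted: [2, 3, 4, 5, 7, 7, 8, 8, 8, 9]


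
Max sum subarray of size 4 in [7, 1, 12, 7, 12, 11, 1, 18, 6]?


[0:4]: 27
[1:5]: 32
[2:6]: 42
[3:7]: 31
[4:8]: 42
[5:9]: 36

Max: 42 at [2:6]


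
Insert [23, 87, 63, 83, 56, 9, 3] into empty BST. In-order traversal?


Insert 23: root
Insert 87: R from 23
Insert 63: R from 23 -> L from 87
Insert 83: R from 23 -> L from 87 -> R from 63
Insert 56: R from 23 -> L from 87 -> L from 63
Insert 9: L from 23
Insert 3: L from 23 -> L from 9

In-order: [3, 9, 23, 56, 63, 83, 87]


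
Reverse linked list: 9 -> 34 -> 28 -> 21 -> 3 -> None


Step 1: curr=9, set curr.next=prev(None) | reversed so far: 9
Step 2: curr=34, set curr.next=prev(9) | reversed so far: 34 -> 9
Step 3: curr=28, set curr.next=prev(34) | reversed so far: 28 -> 34 -> 9
Step 4: curr=21, set curr.next=prev(28) | reversed so far: 21 -> 28 -> 34 -> 9
Step 5: curr=3, set curr.next=prev(21) | reversed so far: 3 -> 21 -> 28 -> 34 -> 9

3 -> 21 -> 28 -> 34 -> 9 -> None


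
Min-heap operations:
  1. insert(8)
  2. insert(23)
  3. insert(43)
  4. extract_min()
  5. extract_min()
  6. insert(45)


insert(8) -> [8]
insert(23) -> [8, 23]
insert(43) -> [8, 23, 43]
extract_min()->8, [23, 43]
extract_min()->23, [43]
insert(45) -> [43, 45]

Final heap: [43, 45]


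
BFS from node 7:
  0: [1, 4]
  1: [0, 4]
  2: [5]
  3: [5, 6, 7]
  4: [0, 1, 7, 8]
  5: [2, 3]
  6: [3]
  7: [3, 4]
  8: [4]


Visit 7, enqueue [3, 4]
Visit 3, enqueue [5, 6]
Visit 4, enqueue [0, 1, 8]
Visit 5, enqueue [2]
Visit 6, enqueue []
Visit 0, enqueue []
Visit 1, enqueue []
Visit 8, enqueue []
Visit 2, enqueue []

BFS order: [7, 3, 4, 5, 6, 0, 1, 8, 2]


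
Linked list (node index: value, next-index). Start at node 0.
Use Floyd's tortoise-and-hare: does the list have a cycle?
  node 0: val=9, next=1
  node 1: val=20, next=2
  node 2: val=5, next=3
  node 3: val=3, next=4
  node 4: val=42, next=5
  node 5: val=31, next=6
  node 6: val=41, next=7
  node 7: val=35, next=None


Floyd's tortoise (slow, +1) and hare (fast, +2):
  init: slow=0, fast=0
  step 1: slow=1, fast=2
  step 2: slow=2, fast=4
  step 3: slow=3, fast=6
  step 4: fast 6->7->None, no cycle

Cycle: no


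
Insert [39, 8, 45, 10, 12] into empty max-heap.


Insert 39: [39]
Insert 8: [39, 8]
Insert 45: [45, 8, 39]
Insert 10: [45, 10, 39, 8]
Insert 12: [45, 12, 39, 8, 10]

Final heap: [45, 12, 39, 8, 10]


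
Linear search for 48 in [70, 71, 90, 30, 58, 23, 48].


i=0: 70!=48
i=1: 71!=48
i=2: 90!=48
i=3: 30!=48
i=4: 58!=48
i=5: 23!=48
i=6: 48==48 found!

Found at 6, 7 comps


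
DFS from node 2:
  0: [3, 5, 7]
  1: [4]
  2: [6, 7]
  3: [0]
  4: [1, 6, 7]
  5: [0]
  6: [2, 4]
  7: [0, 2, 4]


Visit 2, push [7, 6]
Visit 6, push [4]
Visit 4, push [7, 1]
Visit 1, push []
Visit 7, push [0]
Visit 0, push [5, 3]
Visit 3, push []
Visit 5, push []

DFS order: [2, 6, 4, 1, 7, 0, 3, 5]


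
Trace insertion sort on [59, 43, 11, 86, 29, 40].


Initial: [59, 43, 11, 86, 29, 40]
Insert 43: [43, 59, 11, 86, 29, 40]
Insert 11: [11, 43, 59, 86, 29, 40]
Insert 86: [11, 43, 59, 86, 29, 40]
Insert 29: [11, 29, 43, 59, 86, 40]
Insert 40: [11, 29, 40, 43, 59, 86]

Sorted: [11, 29, 40, 43, 59, 86]


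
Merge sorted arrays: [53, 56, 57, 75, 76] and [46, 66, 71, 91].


Take 46 from B
Take 53 from A
Take 56 from A
Take 57 from A
Take 66 from B
Take 71 from B
Take 75 from A
Take 76 from A

Merged: [46, 53, 56, 57, 66, 71, 75, 76, 91]


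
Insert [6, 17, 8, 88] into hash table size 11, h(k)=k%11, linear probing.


Insert 6: h=6 -> slot 6
Insert 17: h=6, 1 probes -> slot 7
Insert 8: h=8 -> slot 8
Insert 88: h=0 -> slot 0

Table: [88, None, None, None, None, None, 6, 17, 8, None, None]


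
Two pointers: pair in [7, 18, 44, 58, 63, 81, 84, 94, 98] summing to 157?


lo=0(7)+hi=8(98)=105
lo=1(18)+hi=8(98)=116
lo=2(44)+hi=8(98)=142
lo=3(58)+hi=8(98)=156
lo=4(63)+hi=8(98)=161
lo=4(63)+hi=7(94)=157

Yes: 63+94=157


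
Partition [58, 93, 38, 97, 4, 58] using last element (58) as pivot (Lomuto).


Pivot: 58
  58 <= 58: advance i (no swap)
  38 <= 58: swap -> [58, 38, 93, 97, 4, 58]
  4 <= 58: swap -> [58, 38, 4, 97, 93, 58]
Place pivot at 3: [58, 38, 4, 58, 93, 97]

Partitioned: [58, 38, 4, 58, 93, 97]


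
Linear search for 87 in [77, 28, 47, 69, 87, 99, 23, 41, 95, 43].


i=0: 77!=87
i=1: 28!=87
i=2: 47!=87
i=3: 69!=87
i=4: 87==87 found!

Found at 4, 5 comps


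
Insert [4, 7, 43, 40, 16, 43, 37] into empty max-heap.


Insert 4: [4]
Insert 7: [7, 4]
Insert 43: [43, 4, 7]
Insert 40: [43, 40, 7, 4]
Insert 16: [43, 40, 7, 4, 16]
Insert 43: [43, 40, 43, 4, 16, 7]
Insert 37: [43, 40, 43, 4, 16, 7, 37]

Final heap: [43, 40, 43, 4, 16, 7, 37]


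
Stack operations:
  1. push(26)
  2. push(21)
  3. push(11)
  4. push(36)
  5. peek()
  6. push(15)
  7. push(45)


push(26) -> [26]
push(21) -> [26, 21]
push(11) -> [26, 21, 11]
push(36) -> [26, 21, 11, 36]
peek()->36
push(15) -> [26, 21, 11, 36, 15]
push(45) -> [26, 21, 11, 36, 15, 45]

Final stack: [26, 21, 11, 36, 15, 45]


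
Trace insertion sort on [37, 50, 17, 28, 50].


Initial: [37, 50, 17, 28, 50]
Insert 50: [37, 50, 17, 28, 50]
Insert 17: [17, 37, 50, 28, 50]
Insert 28: [17, 28, 37, 50, 50]
Insert 50: [17, 28, 37, 50, 50]

Sorted: [17, 28, 37, 50, 50]


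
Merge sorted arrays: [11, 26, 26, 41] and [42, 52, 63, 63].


Take 11 from A
Take 26 from A
Take 26 from A
Take 41 from A

Merged: [11, 26, 26, 41, 42, 52, 63, 63]


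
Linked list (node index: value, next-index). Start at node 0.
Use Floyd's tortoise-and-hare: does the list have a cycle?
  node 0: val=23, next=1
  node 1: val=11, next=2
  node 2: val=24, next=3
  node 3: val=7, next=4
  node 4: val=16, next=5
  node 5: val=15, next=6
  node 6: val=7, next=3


Floyd's tortoise (slow, +1) and hare (fast, +2):
  init: slow=0, fast=0
  step 1: slow=1, fast=2
  step 2: slow=2, fast=4
  step 3: slow=3, fast=6
  step 4: slow=4, fast=4
  slow == fast at node 4: cycle detected

Cycle: yes


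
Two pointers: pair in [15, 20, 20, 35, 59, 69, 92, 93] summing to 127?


lo=0(15)+hi=7(93)=108
lo=1(20)+hi=7(93)=113
lo=2(20)+hi=7(93)=113
lo=3(35)+hi=7(93)=128
lo=3(35)+hi=6(92)=127

Yes: 35+92=127


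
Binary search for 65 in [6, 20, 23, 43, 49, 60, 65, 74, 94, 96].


Step 1: lo=0, hi=9, mid=4, val=49
Step 2: lo=5, hi=9, mid=7, val=74
Step 3: lo=5, hi=6, mid=5, val=60
Step 4: lo=6, hi=6, mid=6, val=65

Found at index 6


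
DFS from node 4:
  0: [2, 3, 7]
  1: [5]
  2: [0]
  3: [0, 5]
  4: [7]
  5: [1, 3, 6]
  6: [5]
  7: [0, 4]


Visit 4, push [7]
Visit 7, push [0]
Visit 0, push [3, 2]
Visit 2, push []
Visit 3, push [5]
Visit 5, push [6, 1]
Visit 1, push []
Visit 6, push []

DFS order: [4, 7, 0, 2, 3, 5, 1, 6]


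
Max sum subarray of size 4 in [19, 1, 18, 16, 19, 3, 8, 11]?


[0:4]: 54
[1:5]: 54
[2:6]: 56
[3:7]: 46
[4:8]: 41

Max: 56 at [2:6]


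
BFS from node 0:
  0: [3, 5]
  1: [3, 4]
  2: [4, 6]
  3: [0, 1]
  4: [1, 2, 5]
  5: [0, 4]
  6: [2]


Visit 0, enqueue [3, 5]
Visit 3, enqueue [1]
Visit 5, enqueue [4]
Visit 1, enqueue []
Visit 4, enqueue [2]
Visit 2, enqueue [6]
Visit 6, enqueue []

BFS order: [0, 3, 5, 1, 4, 2, 6]


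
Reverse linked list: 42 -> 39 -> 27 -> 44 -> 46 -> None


Step 1: curr=42, set curr.next=prev(None) | reversed so far: 42
Step 2: curr=39, set curr.next=prev(42) | reversed so far: 39 -> 42
Step 3: curr=27, set curr.next=prev(39) | reversed so far: 27 -> 39 -> 42
Step 4: curr=44, set curr.next=prev(27) | reversed so far: 44 -> 27 -> 39 -> 42
Step 5: curr=46, set curr.next=prev(44) | reversed so far: 46 -> 44 -> 27 -> 39 -> 42

46 -> 44 -> 27 -> 39 -> 42 -> None


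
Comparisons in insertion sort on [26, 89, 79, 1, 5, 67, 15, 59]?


Algorithm: insertion sort
Input: [26, 89, 79, 1, 5, 67, 15, 59]
Sorted: [1, 5, 15, 26, 59, 67, 79, 89]

22


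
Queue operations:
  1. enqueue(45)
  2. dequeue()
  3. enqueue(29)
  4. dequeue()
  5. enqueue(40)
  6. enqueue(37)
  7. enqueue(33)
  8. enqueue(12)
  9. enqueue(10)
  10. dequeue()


enqueue(45) -> [45]
dequeue()->45, []
enqueue(29) -> [29]
dequeue()->29, []
enqueue(40) -> [40]
enqueue(37) -> [40, 37]
enqueue(33) -> [40, 37, 33]
enqueue(12) -> [40, 37, 33, 12]
enqueue(10) -> [40, 37, 33, 12, 10]
dequeue()->40, [37, 33, 12, 10]

Final queue: [37, 33, 12, 10]


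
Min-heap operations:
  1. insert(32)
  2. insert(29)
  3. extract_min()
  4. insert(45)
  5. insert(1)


insert(32) -> [32]
insert(29) -> [29, 32]
extract_min()->29, [32]
insert(45) -> [32, 45]
insert(1) -> [1, 45, 32]

Final heap: [1, 45, 32]


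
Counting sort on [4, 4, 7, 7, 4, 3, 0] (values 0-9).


Input: [4, 4, 7, 7, 4, 3, 0]
Counts: [1, 0, 0, 1, 3, 0, 0, 2, 0, 0]

Sorted: [0, 3, 4, 4, 4, 7, 7]


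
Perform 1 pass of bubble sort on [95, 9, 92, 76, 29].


Initial: [95, 9, 92, 76, 29]
Pass 1: [9, 92, 76, 29, 95] (4 swaps)

After 1 pass: [9, 92, 76, 29, 95]


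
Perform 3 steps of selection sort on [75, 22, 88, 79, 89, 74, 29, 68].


Initial: [75, 22, 88, 79, 89, 74, 29, 68]
Step 1: min=22 at 1
  Swap: [22, 75, 88, 79, 89, 74, 29, 68]
Step 2: min=29 at 6
  Swap: [22, 29, 88, 79, 89, 74, 75, 68]
Step 3: min=68 at 7
  Swap: [22, 29, 68, 79, 89, 74, 75, 88]

After 3 steps: [22, 29, 68, 79, 89, 74, 75, 88]


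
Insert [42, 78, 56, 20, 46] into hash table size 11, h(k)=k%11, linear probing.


Insert 42: h=9 -> slot 9
Insert 78: h=1 -> slot 1
Insert 56: h=1, 1 probes -> slot 2
Insert 20: h=9, 1 probes -> slot 10
Insert 46: h=2, 1 probes -> slot 3

Table: [None, 78, 56, 46, None, None, None, None, None, 42, 20]


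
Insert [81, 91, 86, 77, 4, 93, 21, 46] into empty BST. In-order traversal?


Insert 81: root
Insert 91: R from 81
Insert 86: R from 81 -> L from 91
Insert 77: L from 81
Insert 4: L from 81 -> L from 77
Insert 93: R from 81 -> R from 91
Insert 21: L from 81 -> L from 77 -> R from 4
Insert 46: L from 81 -> L from 77 -> R from 4 -> R from 21

In-order: [4, 21, 46, 77, 81, 86, 91, 93]


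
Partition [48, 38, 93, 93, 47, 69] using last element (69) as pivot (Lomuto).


Pivot: 69
  48 <= 69: advance i (no swap)
  38 <= 69: advance i (no swap)
  47 <= 69: swap -> [48, 38, 47, 93, 93, 69]
Place pivot at 3: [48, 38, 47, 69, 93, 93]

Partitioned: [48, 38, 47, 69, 93, 93]


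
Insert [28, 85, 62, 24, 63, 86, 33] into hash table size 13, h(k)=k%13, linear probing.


Insert 28: h=2 -> slot 2
Insert 85: h=7 -> slot 7
Insert 62: h=10 -> slot 10
Insert 24: h=11 -> slot 11
Insert 63: h=11, 1 probes -> slot 12
Insert 86: h=8 -> slot 8
Insert 33: h=7, 2 probes -> slot 9

Table: [None, None, 28, None, None, None, None, 85, 86, 33, 62, 24, 63]


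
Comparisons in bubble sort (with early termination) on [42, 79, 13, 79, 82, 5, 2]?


Algorithm: bubble sort (with early termination)
Input: [42, 79, 13, 79, 82, 5, 2]
Sorted: [2, 5, 13, 42, 79, 79, 82]

21


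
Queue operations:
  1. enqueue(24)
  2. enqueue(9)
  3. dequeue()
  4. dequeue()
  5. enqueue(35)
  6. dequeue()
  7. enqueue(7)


enqueue(24) -> [24]
enqueue(9) -> [24, 9]
dequeue()->24, [9]
dequeue()->9, []
enqueue(35) -> [35]
dequeue()->35, []
enqueue(7) -> [7]

Final queue: [7]


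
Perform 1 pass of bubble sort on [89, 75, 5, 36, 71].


Initial: [89, 75, 5, 36, 71]
Pass 1: [75, 5, 36, 71, 89] (4 swaps)

After 1 pass: [75, 5, 36, 71, 89]


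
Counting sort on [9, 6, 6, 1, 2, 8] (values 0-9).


Input: [9, 6, 6, 1, 2, 8]
Counts: [0, 1, 1, 0, 0, 0, 2, 0, 1, 1]

Sorted: [1, 2, 6, 6, 8, 9]


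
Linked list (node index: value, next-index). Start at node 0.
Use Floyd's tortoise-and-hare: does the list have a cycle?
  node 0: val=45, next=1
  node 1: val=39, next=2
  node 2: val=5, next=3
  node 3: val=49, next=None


Floyd's tortoise (slow, +1) and hare (fast, +2):
  init: slow=0, fast=0
  step 1: slow=1, fast=2
  step 2: fast 2->3->None, no cycle

Cycle: no


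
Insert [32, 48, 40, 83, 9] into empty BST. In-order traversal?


Insert 32: root
Insert 48: R from 32
Insert 40: R from 32 -> L from 48
Insert 83: R from 32 -> R from 48
Insert 9: L from 32

In-order: [9, 32, 40, 48, 83]


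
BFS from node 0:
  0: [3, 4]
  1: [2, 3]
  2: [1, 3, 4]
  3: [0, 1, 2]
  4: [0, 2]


Visit 0, enqueue [3, 4]
Visit 3, enqueue [1, 2]
Visit 4, enqueue []
Visit 1, enqueue []
Visit 2, enqueue []

BFS order: [0, 3, 4, 1, 2]


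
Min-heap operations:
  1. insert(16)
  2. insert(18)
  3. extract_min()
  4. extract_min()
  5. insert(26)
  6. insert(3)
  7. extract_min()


insert(16) -> [16]
insert(18) -> [16, 18]
extract_min()->16, [18]
extract_min()->18, []
insert(26) -> [26]
insert(3) -> [3, 26]
extract_min()->3, [26]

Final heap: [26]


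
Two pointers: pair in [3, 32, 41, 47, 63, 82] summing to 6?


lo=0(3)+hi=5(82)=85
lo=0(3)+hi=4(63)=66
lo=0(3)+hi=3(47)=50
lo=0(3)+hi=2(41)=44
lo=0(3)+hi=1(32)=35

No pair found


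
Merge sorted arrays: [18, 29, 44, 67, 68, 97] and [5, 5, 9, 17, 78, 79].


Take 5 from B
Take 5 from B
Take 9 from B
Take 17 from B
Take 18 from A
Take 29 from A
Take 44 from A
Take 67 from A
Take 68 from A
Take 78 from B
Take 79 from B

Merged: [5, 5, 9, 17, 18, 29, 44, 67, 68, 78, 79, 97]


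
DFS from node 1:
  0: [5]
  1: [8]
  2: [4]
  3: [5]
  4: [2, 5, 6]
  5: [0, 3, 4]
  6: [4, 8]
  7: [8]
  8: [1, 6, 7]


Visit 1, push [8]
Visit 8, push [7, 6]
Visit 6, push [4]
Visit 4, push [5, 2]
Visit 2, push []
Visit 5, push [3, 0]
Visit 0, push []
Visit 3, push []
Visit 7, push []

DFS order: [1, 8, 6, 4, 2, 5, 0, 3, 7]


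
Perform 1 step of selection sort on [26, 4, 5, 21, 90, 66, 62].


Initial: [26, 4, 5, 21, 90, 66, 62]
Step 1: min=4 at 1
  Swap: [4, 26, 5, 21, 90, 66, 62]

After 1 step: [4, 26, 5, 21, 90, 66, 62]


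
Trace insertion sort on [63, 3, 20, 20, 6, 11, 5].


Initial: [63, 3, 20, 20, 6, 11, 5]
Insert 3: [3, 63, 20, 20, 6, 11, 5]
Insert 20: [3, 20, 63, 20, 6, 11, 5]
Insert 20: [3, 20, 20, 63, 6, 11, 5]
Insert 6: [3, 6, 20, 20, 63, 11, 5]
Insert 11: [3, 6, 11, 20, 20, 63, 5]
Insert 5: [3, 5, 6, 11, 20, 20, 63]

Sorted: [3, 5, 6, 11, 20, 20, 63]


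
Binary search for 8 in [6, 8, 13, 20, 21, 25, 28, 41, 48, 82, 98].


Step 1: lo=0, hi=10, mid=5, val=25
Step 2: lo=0, hi=4, mid=2, val=13
Step 3: lo=0, hi=1, mid=0, val=6
Step 4: lo=1, hi=1, mid=1, val=8

Found at index 1


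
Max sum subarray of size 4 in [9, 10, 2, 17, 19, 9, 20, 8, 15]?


[0:4]: 38
[1:5]: 48
[2:6]: 47
[3:7]: 65
[4:8]: 56
[5:9]: 52

Max: 65 at [3:7]


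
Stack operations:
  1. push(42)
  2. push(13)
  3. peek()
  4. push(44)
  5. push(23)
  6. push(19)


push(42) -> [42]
push(13) -> [42, 13]
peek()->13
push(44) -> [42, 13, 44]
push(23) -> [42, 13, 44, 23]
push(19) -> [42, 13, 44, 23, 19]

Final stack: [42, 13, 44, 23, 19]


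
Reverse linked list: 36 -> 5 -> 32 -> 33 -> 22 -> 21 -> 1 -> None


Step 1: curr=36, set curr.next=prev(None) | reversed so far: 36
Step 2: curr=5, set curr.next=prev(36) | reversed so far: 5 -> 36
Step 3: curr=32, set curr.next=prev(5) | reversed so far: 32 -> 5 -> 36
Step 4: curr=33, set curr.next=prev(32) | reversed so far: 33 -> 32 -> 5 -> 36
Step 5: curr=22, set curr.next=prev(33) | reversed so far: 22 -> 33 -> 32 -> 5 -> 36
Step 6: curr=21, set curr.next=prev(22) | reversed so far: 21 -> 22 -> 33 -> 32 -> 5 -> 36
Step 7: curr=1, set curr.next=prev(21) | reversed so far: 1 -> 21 -> 22 -> 33 -> 32 -> 5 -> 36

1 -> 21 -> 22 -> 33 -> 32 -> 5 -> 36 -> None


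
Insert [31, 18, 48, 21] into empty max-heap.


Insert 31: [31]
Insert 18: [31, 18]
Insert 48: [48, 18, 31]
Insert 21: [48, 21, 31, 18]

Final heap: [48, 21, 31, 18]


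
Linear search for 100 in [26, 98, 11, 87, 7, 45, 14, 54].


i=0: 26!=100
i=1: 98!=100
i=2: 11!=100
i=3: 87!=100
i=4: 7!=100
i=5: 45!=100
i=6: 14!=100
i=7: 54!=100

Not found, 8 comps


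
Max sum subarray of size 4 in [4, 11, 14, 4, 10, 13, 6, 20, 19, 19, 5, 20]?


[0:4]: 33
[1:5]: 39
[2:6]: 41
[3:7]: 33
[4:8]: 49
[5:9]: 58
[6:10]: 64
[7:11]: 63
[8:12]: 63

Max: 64 at [6:10]


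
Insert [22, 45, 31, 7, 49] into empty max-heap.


Insert 22: [22]
Insert 45: [45, 22]
Insert 31: [45, 22, 31]
Insert 7: [45, 22, 31, 7]
Insert 49: [49, 45, 31, 7, 22]

Final heap: [49, 45, 31, 7, 22]


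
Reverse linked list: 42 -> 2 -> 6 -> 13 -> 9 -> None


Step 1: curr=42, set curr.next=prev(None) | reversed so far: 42
Step 2: curr=2, set curr.next=prev(42) | reversed so far: 2 -> 42
Step 3: curr=6, set curr.next=prev(2) | reversed so far: 6 -> 2 -> 42
Step 4: curr=13, set curr.next=prev(6) | reversed so far: 13 -> 6 -> 2 -> 42
Step 5: curr=9, set curr.next=prev(13) | reversed so far: 9 -> 13 -> 6 -> 2 -> 42

9 -> 13 -> 6 -> 2 -> 42 -> None


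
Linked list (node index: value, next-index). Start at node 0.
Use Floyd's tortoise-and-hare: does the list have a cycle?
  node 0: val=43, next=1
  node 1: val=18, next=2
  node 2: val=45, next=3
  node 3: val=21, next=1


Floyd's tortoise (slow, +1) and hare (fast, +2):
  init: slow=0, fast=0
  step 1: slow=1, fast=2
  step 2: slow=2, fast=1
  step 3: slow=3, fast=3
  slow == fast at node 3: cycle detected

Cycle: yes


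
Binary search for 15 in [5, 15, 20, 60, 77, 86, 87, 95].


Step 1: lo=0, hi=7, mid=3, val=60
Step 2: lo=0, hi=2, mid=1, val=15

Found at index 1


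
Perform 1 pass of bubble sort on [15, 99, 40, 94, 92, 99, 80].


Initial: [15, 99, 40, 94, 92, 99, 80]
Pass 1: [15, 40, 94, 92, 99, 80, 99] (4 swaps)

After 1 pass: [15, 40, 94, 92, 99, 80, 99]


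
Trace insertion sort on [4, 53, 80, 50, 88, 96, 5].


Initial: [4, 53, 80, 50, 88, 96, 5]
Insert 53: [4, 53, 80, 50, 88, 96, 5]
Insert 80: [4, 53, 80, 50, 88, 96, 5]
Insert 50: [4, 50, 53, 80, 88, 96, 5]
Insert 88: [4, 50, 53, 80, 88, 96, 5]
Insert 96: [4, 50, 53, 80, 88, 96, 5]
Insert 5: [4, 5, 50, 53, 80, 88, 96]

Sorted: [4, 5, 50, 53, 80, 88, 96]


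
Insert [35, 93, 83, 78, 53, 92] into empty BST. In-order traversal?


Insert 35: root
Insert 93: R from 35
Insert 83: R from 35 -> L from 93
Insert 78: R from 35 -> L from 93 -> L from 83
Insert 53: R from 35 -> L from 93 -> L from 83 -> L from 78
Insert 92: R from 35 -> L from 93 -> R from 83

In-order: [35, 53, 78, 83, 92, 93]


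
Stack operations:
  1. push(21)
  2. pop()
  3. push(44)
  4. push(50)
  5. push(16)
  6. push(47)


push(21) -> [21]
pop()->21, []
push(44) -> [44]
push(50) -> [44, 50]
push(16) -> [44, 50, 16]
push(47) -> [44, 50, 16, 47]

Final stack: [44, 50, 16, 47]


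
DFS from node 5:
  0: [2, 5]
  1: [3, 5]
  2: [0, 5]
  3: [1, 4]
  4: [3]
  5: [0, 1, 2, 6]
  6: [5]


Visit 5, push [6, 2, 1, 0]
Visit 0, push [2]
Visit 2, push []
Visit 1, push [3]
Visit 3, push [4]
Visit 4, push []
Visit 6, push []

DFS order: [5, 0, 2, 1, 3, 4, 6]


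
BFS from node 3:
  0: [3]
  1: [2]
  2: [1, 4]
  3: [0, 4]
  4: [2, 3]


Visit 3, enqueue [0, 4]
Visit 0, enqueue []
Visit 4, enqueue [2]
Visit 2, enqueue [1]
Visit 1, enqueue []

BFS order: [3, 0, 4, 2, 1]


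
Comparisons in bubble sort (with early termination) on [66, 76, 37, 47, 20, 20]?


Algorithm: bubble sort (with early termination)
Input: [66, 76, 37, 47, 20, 20]
Sorted: [20, 20, 37, 47, 66, 76]

15


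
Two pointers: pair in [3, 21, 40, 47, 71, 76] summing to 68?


lo=0(3)+hi=5(76)=79
lo=0(3)+hi=4(71)=74
lo=0(3)+hi=3(47)=50
lo=1(21)+hi=3(47)=68

Yes: 21+47=68


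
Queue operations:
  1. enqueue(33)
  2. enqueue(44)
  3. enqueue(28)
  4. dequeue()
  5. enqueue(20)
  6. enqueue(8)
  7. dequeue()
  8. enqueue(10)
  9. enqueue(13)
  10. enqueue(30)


enqueue(33) -> [33]
enqueue(44) -> [33, 44]
enqueue(28) -> [33, 44, 28]
dequeue()->33, [44, 28]
enqueue(20) -> [44, 28, 20]
enqueue(8) -> [44, 28, 20, 8]
dequeue()->44, [28, 20, 8]
enqueue(10) -> [28, 20, 8, 10]
enqueue(13) -> [28, 20, 8, 10, 13]
enqueue(30) -> [28, 20, 8, 10, 13, 30]

Final queue: [28, 20, 8, 10, 13, 30]


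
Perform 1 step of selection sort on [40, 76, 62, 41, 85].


Initial: [40, 76, 62, 41, 85]
Step 1: min=40 at 0
  Swap: [40, 76, 62, 41, 85]

After 1 step: [40, 76, 62, 41, 85]


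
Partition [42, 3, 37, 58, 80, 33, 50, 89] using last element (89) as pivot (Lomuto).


Pivot: 89
  42 <= 89: advance i (no swap)
  3 <= 89: advance i (no swap)
  37 <= 89: advance i (no swap)
  58 <= 89: advance i (no swap)
  80 <= 89: advance i (no swap)
  33 <= 89: advance i (no swap)
  50 <= 89: advance i (no swap)
Place pivot at 7: [42, 3, 37, 58, 80, 33, 50, 89]

Partitioned: [42, 3, 37, 58, 80, 33, 50, 89]


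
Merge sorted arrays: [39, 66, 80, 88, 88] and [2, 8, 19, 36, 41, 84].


Take 2 from B
Take 8 from B
Take 19 from B
Take 36 from B
Take 39 from A
Take 41 from B
Take 66 from A
Take 80 from A
Take 84 from B

Merged: [2, 8, 19, 36, 39, 41, 66, 80, 84, 88, 88]


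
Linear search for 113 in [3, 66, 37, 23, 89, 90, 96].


i=0: 3!=113
i=1: 66!=113
i=2: 37!=113
i=3: 23!=113
i=4: 89!=113
i=5: 90!=113
i=6: 96!=113

Not found, 7 comps


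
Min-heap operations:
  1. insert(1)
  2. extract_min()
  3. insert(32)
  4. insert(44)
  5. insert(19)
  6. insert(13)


insert(1) -> [1]
extract_min()->1, []
insert(32) -> [32]
insert(44) -> [32, 44]
insert(19) -> [19, 44, 32]
insert(13) -> [13, 19, 32, 44]

Final heap: [13, 19, 32, 44]


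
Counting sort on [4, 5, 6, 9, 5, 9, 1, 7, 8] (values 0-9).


Input: [4, 5, 6, 9, 5, 9, 1, 7, 8]
Counts: [0, 1, 0, 0, 1, 2, 1, 1, 1, 2]

Sorted: [1, 4, 5, 5, 6, 7, 8, 9, 9]


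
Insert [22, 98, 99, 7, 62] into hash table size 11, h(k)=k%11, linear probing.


Insert 22: h=0 -> slot 0
Insert 98: h=10 -> slot 10
Insert 99: h=0, 1 probes -> slot 1
Insert 7: h=7 -> slot 7
Insert 62: h=7, 1 probes -> slot 8

Table: [22, 99, None, None, None, None, None, 7, 62, None, 98]


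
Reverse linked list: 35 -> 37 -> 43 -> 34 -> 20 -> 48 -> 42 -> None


Step 1: curr=35, set curr.next=prev(None) | reversed so far: 35
Step 2: curr=37, set curr.next=prev(35) | reversed so far: 37 -> 35
Step 3: curr=43, set curr.next=prev(37) | reversed so far: 43 -> 37 -> 35
Step 4: curr=34, set curr.next=prev(43) | reversed so far: 34 -> 43 -> 37 -> 35
Step 5: curr=20, set curr.next=prev(34) | reversed so far: 20 -> 34 -> 43 -> 37 -> 35
Step 6: curr=48, set curr.next=prev(20) | reversed so far: 48 -> 20 -> 34 -> 43 -> 37 -> 35
Step 7: curr=42, set curr.next=prev(48) | reversed so far: 42 -> 48 -> 20 -> 34 -> 43 -> 37 -> 35

42 -> 48 -> 20 -> 34 -> 43 -> 37 -> 35 -> None


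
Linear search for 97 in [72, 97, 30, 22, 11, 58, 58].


i=0: 72!=97
i=1: 97==97 found!

Found at 1, 2 comps


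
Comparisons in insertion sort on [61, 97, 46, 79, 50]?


Algorithm: insertion sort
Input: [61, 97, 46, 79, 50]
Sorted: [46, 50, 61, 79, 97]

9


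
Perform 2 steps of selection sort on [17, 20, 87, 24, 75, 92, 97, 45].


Initial: [17, 20, 87, 24, 75, 92, 97, 45]
Step 1: min=17 at 0
  Swap: [17, 20, 87, 24, 75, 92, 97, 45]
Step 2: min=20 at 1
  Swap: [17, 20, 87, 24, 75, 92, 97, 45]

After 2 steps: [17, 20, 87, 24, 75, 92, 97, 45]


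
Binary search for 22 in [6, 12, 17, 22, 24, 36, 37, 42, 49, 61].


Step 1: lo=0, hi=9, mid=4, val=24
Step 2: lo=0, hi=3, mid=1, val=12
Step 3: lo=2, hi=3, mid=2, val=17
Step 4: lo=3, hi=3, mid=3, val=22

Found at index 3


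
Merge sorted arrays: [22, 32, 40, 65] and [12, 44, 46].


Take 12 from B
Take 22 from A
Take 32 from A
Take 40 from A
Take 44 from B
Take 46 from B

Merged: [12, 22, 32, 40, 44, 46, 65]


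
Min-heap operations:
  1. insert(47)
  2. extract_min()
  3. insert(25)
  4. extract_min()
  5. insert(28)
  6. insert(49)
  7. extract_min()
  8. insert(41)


insert(47) -> [47]
extract_min()->47, []
insert(25) -> [25]
extract_min()->25, []
insert(28) -> [28]
insert(49) -> [28, 49]
extract_min()->28, [49]
insert(41) -> [41, 49]

Final heap: [41, 49]


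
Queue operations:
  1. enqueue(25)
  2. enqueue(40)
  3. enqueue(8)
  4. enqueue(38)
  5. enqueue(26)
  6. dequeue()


enqueue(25) -> [25]
enqueue(40) -> [25, 40]
enqueue(8) -> [25, 40, 8]
enqueue(38) -> [25, 40, 8, 38]
enqueue(26) -> [25, 40, 8, 38, 26]
dequeue()->25, [40, 8, 38, 26]

Final queue: [40, 8, 38, 26]


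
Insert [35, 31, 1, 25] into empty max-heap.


Insert 35: [35]
Insert 31: [35, 31]
Insert 1: [35, 31, 1]
Insert 25: [35, 31, 1, 25]

Final heap: [35, 31, 1, 25]


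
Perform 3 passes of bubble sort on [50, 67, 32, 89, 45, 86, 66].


Initial: [50, 67, 32, 89, 45, 86, 66]
Pass 1: [50, 32, 67, 45, 86, 66, 89] (4 swaps)
Pass 2: [32, 50, 45, 67, 66, 86, 89] (3 swaps)
Pass 3: [32, 45, 50, 66, 67, 86, 89] (2 swaps)

After 3 passes: [32, 45, 50, 66, 67, 86, 89]


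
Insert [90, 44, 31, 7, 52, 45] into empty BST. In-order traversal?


Insert 90: root
Insert 44: L from 90
Insert 31: L from 90 -> L from 44
Insert 7: L from 90 -> L from 44 -> L from 31
Insert 52: L from 90 -> R from 44
Insert 45: L from 90 -> R from 44 -> L from 52

In-order: [7, 31, 44, 45, 52, 90]


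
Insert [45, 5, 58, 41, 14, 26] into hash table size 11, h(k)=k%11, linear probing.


Insert 45: h=1 -> slot 1
Insert 5: h=5 -> slot 5
Insert 58: h=3 -> slot 3
Insert 41: h=8 -> slot 8
Insert 14: h=3, 1 probes -> slot 4
Insert 26: h=4, 2 probes -> slot 6

Table: [None, 45, None, 58, 14, 5, 26, None, 41, None, None]


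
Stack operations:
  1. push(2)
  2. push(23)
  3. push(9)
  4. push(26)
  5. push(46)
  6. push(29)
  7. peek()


push(2) -> [2]
push(23) -> [2, 23]
push(9) -> [2, 23, 9]
push(26) -> [2, 23, 9, 26]
push(46) -> [2, 23, 9, 26, 46]
push(29) -> [2, 23, 9, 26, 46, 29]
peek()->29

Final stack: [2, 23, 9, 26, 46, 29]


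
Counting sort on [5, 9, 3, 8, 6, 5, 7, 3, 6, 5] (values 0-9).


Input: [5, 9, 3, 8, 6, 5, 7, 3, 6, 5]
Counts: [0, 0, 0, 2, 0, 3, 2, 1, 1, 1]

Sorted: [3, 3, 5, 5, 5, 6, 6, 7, 8, 9]


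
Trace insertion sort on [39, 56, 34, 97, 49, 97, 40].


Initial: [39, 56, 34, 97, 49, 97, 40]
Insert 56: [39, 56, 34, 97, 49, 97, 40]
Insert 34: [34, 39, 56, 97, 49, 97, 40]
Insert 97: [34, 39, 56, 97, 49, 97, 40]
Insert 49: [34, 39, 49, 56, 97, 97, 40]
Insert 97: [34, 39, 49, 56, 97, 97, 40]
Insert 40: [34, 39, 40, 49, 56, 97, 97]

Sorted: [34, 39, 40, 49, 56, 97, 97]


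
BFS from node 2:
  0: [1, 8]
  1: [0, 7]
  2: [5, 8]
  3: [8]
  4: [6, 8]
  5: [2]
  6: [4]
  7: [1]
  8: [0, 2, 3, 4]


Visit 2, enqueue [5, 8]
Visit 5, enqueue []
Visit 8, enqueue [0, 3, 4]
Visit 0, enqueue [1]
Visit 3, enqueue []
Visit 4, enqueue [6]
Visit 1, enqueue [7]
Visit 6, enqueue []
Visit 7, enqueue []

BFS order: [2, 5, 8, 0, 3, 4, 1, 6, 7]


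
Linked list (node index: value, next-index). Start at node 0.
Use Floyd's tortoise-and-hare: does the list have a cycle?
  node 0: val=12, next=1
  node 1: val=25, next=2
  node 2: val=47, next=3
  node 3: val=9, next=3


Floyd's tortoise (slow, +1) and hare (fast, +2):
  init: slow=0, fast=0
  step 1: slow=1, fast=2
  step 2: slow=2, fast=3
  step 3: slow=3, fast=3
  slow == fast at node 3: cycle detected

Cycle: yes


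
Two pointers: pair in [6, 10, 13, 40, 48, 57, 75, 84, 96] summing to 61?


lo=0(6)+hi=8(96)=102
lo=0(6)+hi=7(84)=90
lo=0(6)+hi=6(75)=81
lo=0(6)+hi=5(57)=63
lo=0(6)+hi=4(48)=54
lo=1(10)+hi=4(48)=58
lo=2(13)+hi=4(48)=61

Yes: 13+48=61


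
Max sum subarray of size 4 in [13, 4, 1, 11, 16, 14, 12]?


[0:4]: 29
[1:5]: 32
[2:6]: 42
[3:7]: 53

Max: 53 at [3:7]


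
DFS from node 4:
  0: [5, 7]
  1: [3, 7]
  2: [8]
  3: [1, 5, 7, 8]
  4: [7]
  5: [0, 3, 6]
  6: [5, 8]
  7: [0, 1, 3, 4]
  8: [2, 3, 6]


Visit 4, push [7]
Visit 7, push [3, 1, 0]
Visit 0, push [5]
Visit 5, push [6, 3]
Visit 3, push [8, 1]
Visit 1, push []
Visit 8, push [6, 2]
Visit 2, push []
Visit 6, push []

DFS order: [4, 7, 0, 5, 3, 1, 8, 2, 6]


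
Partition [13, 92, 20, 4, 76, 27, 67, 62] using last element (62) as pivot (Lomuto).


Pivot: 62
  13 <= 62: advance i (no swap)
  20 <= 62: swap -> [13, 20, 92, 4, 76, 27, 67, 62]
  4 <= 62: swap -> [13, 20, 4, 92, 76, 27, 67, 62]
  27 <= 62: swap -> [13, 20, 4, 27, 76, 92, 67, 62]
Place pivot at 4: [13, 20, 4, 27, 62, 92, 67, 76]

Partitioned: [13, 20, 4, 27, 62, 92, 67, 76]


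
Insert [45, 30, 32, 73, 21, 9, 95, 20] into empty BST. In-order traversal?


Insert 45: root
Insert 30: L from 45
Insert 32: L from 45 -> R from 30
Insert 73: R from 45
Insert 21: L from 45 -> L from 30
Insert 9: L from 45 -> L from 30 -> L from 21
Insert 95: R from 45 -> R from 73
Insert 20: L from 45 -> L from 30 -> L from 21 -> R from 9

In-order: [9, 20, 21, 30, 32, 45, 73, 95]


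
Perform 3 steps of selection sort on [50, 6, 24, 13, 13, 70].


Initial: [50, 6, 24, 13, 13, 70]
Step 1: min=6 at 1
  Swap: [6, 50, 24, 13, 13, 70]
Step 2: min=13 at 3
  Swap: [6, 13, 24, 50, 13, 70]
Step 3: min=13 at 4
  Swap: [6, 13, 13, 50, 24, 70]

After 3 steps: [6, 13, 13, 50, 24, 70]


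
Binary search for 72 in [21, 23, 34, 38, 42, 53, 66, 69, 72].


Step 1: lo=0, hi=8, mid=4, val=42
Step 2: lo=5, hi=8, mid=6, val=66
Step 3: lo=7, hi=8, mid=7, val=69
Step 4: lo=8, hi=8, mid=8, val=72

Found at index 8


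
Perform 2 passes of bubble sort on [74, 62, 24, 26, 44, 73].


Initial: [74, 62, 24, 26, 44, 73]
Pass 1: [62, 24, 26, 44, 73, 74] (5 swaps)
Pass 2: [24, 26, 44, 62, 73, 74] (3 swaps)

After 2 passes: [24, 26, 44, 62, 73, 74]


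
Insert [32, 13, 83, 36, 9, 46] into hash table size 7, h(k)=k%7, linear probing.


Insert 32: h=4 -> slot 4
Insert 13: h=6 -> slot 6
Insert 83: h=6, 1 probes -> slot 0
Insert 36: h=1 -> slot 1
Insert 9: h=2 -> slot 2
Insert 46: h=4, 1 probes -> slot 5

Table: [83, 36, 9, None, 32, 46, 13]


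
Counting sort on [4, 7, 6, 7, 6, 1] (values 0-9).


Input: [4, 7, 6, 7, 6, 1]
Counts: [0, 1, 0, 0, 1, 0, 2, 2, 0, 0]

Sorted: [1, 4, 6, 6, 7, 7]


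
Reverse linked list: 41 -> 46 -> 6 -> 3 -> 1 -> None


Step 1: curr=41, set curr.next=prev(None) | reversed so far: 41
Step 2: curr=46, set curr.next=prev(41) | reversed so far: 46 -> 41
Step 3: curr=6, set curr.next=prev(46) | reversed so far: 6 -> 46 -> 41
Step 4: curr=3, set curr.next=prev(6) | reversed so far: 3 -> 6 -> 46 -> 41
Step 5: curr=1, set curr.next=prev(3) | reversed so far: 1 -> 3 -> 6 -> 46 -> 41

1 -> 3 -> 6 -> 46 -> 41 -> None


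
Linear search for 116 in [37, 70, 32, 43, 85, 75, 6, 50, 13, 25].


i=0: 37!=116
i=1: 70!=116
i=2: 32!=116
i=3: 43!=116
i=4: 85!=116
i=5: 75!=116
i=6: 6!=116
i=7: 50!=116
i=8: 13!=116
i=9: 25!=116

Not found, 10 comps
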